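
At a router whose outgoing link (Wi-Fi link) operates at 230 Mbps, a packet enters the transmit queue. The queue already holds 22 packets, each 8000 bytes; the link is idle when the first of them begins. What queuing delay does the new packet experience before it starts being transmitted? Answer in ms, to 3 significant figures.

6.12 ms

Each queued packet: L/R = 64000/230000000 = 0.278261 ms.
22 queued → 6.12174 ms.
Queuing delay = 6.12 ms.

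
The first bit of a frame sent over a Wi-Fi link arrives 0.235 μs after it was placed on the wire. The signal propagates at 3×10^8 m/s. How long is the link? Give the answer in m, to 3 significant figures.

d = s × t_prop = 300000000 × 2.35e-07 = 70.5 m.

70.5 m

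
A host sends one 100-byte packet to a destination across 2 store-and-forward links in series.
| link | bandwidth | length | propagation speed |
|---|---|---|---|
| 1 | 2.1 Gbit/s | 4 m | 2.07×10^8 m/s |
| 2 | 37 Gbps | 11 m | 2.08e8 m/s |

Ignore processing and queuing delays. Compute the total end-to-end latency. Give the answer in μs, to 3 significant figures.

L = 100 × 8 = 800 bits.
Transmission delays (L/R per hop): 0.380952, 0.0216216 μs; sum = 0.402574 μs.
Propagation delays (d/s per hop): 0.0193237, 0.0528846 μs; sum = 0.0722083 μs.
End-to-end = 0.475 μs.

0.475 μs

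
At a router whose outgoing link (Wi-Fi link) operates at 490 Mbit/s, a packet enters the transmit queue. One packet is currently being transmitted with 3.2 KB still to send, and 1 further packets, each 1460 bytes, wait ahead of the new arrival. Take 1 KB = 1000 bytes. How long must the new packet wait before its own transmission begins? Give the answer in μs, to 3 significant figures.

Each queued packet: L/R = 11680/490000000 = 23.8367 μs.
1 queued → 23.8367 μs.
Plus remaining 25600 bits of current packet: 52.2449 μs.
Queuing delay = 76.1 μs.

76.1 μs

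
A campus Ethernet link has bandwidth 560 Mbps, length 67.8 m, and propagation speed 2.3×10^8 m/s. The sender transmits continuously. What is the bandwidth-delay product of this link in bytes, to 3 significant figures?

20.6 bytes

Propagation delay = 67.8 / 2.3e+08 = 2.94783e-07 s.
BDP = R × t_prop = 560000000 × 2.94783e-07 = 165.078 bits.
In bytes: 165.078/8 = 20.6 bytes.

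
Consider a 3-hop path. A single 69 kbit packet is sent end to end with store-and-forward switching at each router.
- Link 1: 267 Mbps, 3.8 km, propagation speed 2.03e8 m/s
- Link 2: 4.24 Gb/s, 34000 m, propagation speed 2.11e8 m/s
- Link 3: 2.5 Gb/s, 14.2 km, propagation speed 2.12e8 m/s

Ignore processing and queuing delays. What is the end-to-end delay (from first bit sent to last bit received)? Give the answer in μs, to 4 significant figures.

L = 69000 bits.
Transmission delays (L/R per hop): 258.427, 16.2736, 27.6 μs; sum = 302.301 μs.
Propagation delays (d/s per hop): 18.7192, 161.137, 66.9811 μs; sum = 246.838 μs.
End-to-end = 549.1 μs.

549.1 μs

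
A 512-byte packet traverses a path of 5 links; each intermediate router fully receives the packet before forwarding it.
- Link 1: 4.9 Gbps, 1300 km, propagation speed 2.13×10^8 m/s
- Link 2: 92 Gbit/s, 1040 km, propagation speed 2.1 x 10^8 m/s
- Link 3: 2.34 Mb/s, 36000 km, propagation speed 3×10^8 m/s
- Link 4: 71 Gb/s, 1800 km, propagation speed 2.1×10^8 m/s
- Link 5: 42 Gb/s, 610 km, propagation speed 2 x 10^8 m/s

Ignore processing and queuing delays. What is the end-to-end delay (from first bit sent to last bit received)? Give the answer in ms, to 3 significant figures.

L = 512 × 8 = 4096 bits.
Transmission delays (L/R per hop): 0.000835918, 4.45217e-05, 1.75043, 5.76901e-05, 9.75238e-05 ms; sum = 1.75146 ms.
Propagation delays (d/s per hop): 6.10329, 4.95238, 120, 8.57143, 3.05 ms; sum = 142.677 ms.
End-to-end = 144 ms.

144 ms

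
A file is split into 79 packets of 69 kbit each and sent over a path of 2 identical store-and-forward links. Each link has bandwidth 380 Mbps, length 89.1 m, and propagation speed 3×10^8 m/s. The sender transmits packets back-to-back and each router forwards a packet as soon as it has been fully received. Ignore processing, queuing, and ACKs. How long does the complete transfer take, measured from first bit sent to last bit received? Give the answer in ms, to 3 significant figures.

Per-hop transmission t_tx = L/R = 69000/380000000 = 0.181579 ms.
Per-hop propagation t_prop = 89.1/300000000 = 0.000297 ms.
Pipeline fill: first packet needs 2·t_tx to clear all hops; remaining 78 packets each add one t_tx.
Total = (2+79-1)·t_tx + 2·t_prop = 80·0.181579 + 2·0.000297 = 14.5 ms.

14.5 ms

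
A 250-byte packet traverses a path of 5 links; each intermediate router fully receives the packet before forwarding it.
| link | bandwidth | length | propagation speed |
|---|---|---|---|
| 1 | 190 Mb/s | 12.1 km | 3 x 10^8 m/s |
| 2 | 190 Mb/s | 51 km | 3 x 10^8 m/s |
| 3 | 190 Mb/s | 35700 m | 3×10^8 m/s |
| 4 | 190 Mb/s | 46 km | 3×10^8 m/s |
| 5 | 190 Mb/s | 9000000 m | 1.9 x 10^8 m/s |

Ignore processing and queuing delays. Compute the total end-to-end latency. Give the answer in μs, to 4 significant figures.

47900 μs

L = 250 × 8 = 2000 bits.
Transmission delay per hop = L/R = 2000/190000000 = 10.5263 μs; 5 hops → 52.6316 μs.
Propagation delays (d/s per hop): 40.3333, 170, 119, 153.333, 47368.4 μs; sum = 47851.1 μs.
End-to-end = 47900 μs.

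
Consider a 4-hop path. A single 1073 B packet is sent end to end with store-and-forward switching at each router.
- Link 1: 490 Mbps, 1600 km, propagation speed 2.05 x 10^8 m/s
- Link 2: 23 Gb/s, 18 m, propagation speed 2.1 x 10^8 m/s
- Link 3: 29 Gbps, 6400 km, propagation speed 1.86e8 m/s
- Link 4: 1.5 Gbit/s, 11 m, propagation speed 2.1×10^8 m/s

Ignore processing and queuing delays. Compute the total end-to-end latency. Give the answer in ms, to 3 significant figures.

42.2 ms

L = 1073 × 8 = 8584 bits.
Transmission delays (L/R per hop): 0.0175184, 0.000373217, 0.000296, 0.00572267 ms; sum = 0.0239103 ms.
Propagation delays (d/s per hop): 7.80488, 8.57143e-05, 34.4086, 5.2381e-05 ms; sum = 42.2136 ms.
End-to-end = 42.2 ms.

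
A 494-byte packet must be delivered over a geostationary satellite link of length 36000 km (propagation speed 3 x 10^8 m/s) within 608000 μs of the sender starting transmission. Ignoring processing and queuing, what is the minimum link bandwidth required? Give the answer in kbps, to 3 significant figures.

8.10 kbps

L = 3952 bits.
Propagation delay = 36000000 / 300000000 = 120000 μs.
Transmission budget = 608000 − 120000 = 488000 μs.
R ≥ L / t_tx = 3952 bits / 0.488 s = 8.10 kbps.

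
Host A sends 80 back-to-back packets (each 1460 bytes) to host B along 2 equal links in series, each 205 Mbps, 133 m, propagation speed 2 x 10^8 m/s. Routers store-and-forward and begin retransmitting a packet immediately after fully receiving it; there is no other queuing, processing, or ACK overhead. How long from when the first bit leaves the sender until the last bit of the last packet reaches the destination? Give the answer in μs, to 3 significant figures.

4620 μs

Per-hop transmission t_tx = L/R = 11680/205000000 = 56.9756 μs.
Per-hop propagation t_prop = 133/200000000 = 0.665 μs.
Pipeline fill: first packet needs 2·t_tx to clear all hops; remaining 79 packets each add one t_tx.
Total = (2+80-1)·t_tx + 2·t_prop = 81·56.9756 + 2·0.665 = 4620 μs.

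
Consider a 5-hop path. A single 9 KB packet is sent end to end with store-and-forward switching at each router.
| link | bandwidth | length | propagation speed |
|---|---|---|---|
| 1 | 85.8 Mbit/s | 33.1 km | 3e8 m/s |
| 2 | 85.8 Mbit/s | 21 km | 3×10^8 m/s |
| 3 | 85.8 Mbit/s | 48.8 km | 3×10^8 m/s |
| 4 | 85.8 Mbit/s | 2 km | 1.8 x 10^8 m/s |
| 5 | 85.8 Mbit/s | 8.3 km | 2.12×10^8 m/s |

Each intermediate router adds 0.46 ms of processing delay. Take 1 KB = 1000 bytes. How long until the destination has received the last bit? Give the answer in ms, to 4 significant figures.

L = 72000 bits.
Transmission delay per hop = L/R = 72000/85800000 = 0.839161 ms; 5 hops → 4.1958 ms.
Propagation delays (d/s per hop): 0.110333, 0.07, 0.162667, 0.0111111, 0.0391509 ms; sum = 0.393262 ms.
Processing at 4 router(s): 4 × 0.46 ms = 1.84 ms.
End-to-end = 6.429 ms.

6.429 ms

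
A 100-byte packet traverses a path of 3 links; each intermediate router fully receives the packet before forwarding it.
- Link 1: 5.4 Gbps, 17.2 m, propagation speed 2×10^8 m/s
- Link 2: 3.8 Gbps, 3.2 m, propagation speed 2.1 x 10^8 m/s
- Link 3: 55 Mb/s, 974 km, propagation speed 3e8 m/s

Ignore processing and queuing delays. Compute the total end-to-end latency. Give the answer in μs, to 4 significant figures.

L = 100 × 8 = 800 bits.
Transmission delays (L/R per hop): 0.148148, 0.210526, 14.5455 μs; sum = 14.9041 μs.
Propagation delays (d/s per hop): 0.086, 0.0152381, 3246.67 μs; sum = 3246.77 μs.
End-to-end = 3262 μs.

3262 μs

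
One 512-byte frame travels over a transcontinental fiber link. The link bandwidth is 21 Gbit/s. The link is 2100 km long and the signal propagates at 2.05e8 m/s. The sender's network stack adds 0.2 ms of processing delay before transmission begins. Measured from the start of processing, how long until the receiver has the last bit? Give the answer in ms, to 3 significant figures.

10.4 ms

L = 512 × 8 = 4096 bits.
Transmission delay = L/R = 4096 / 21000000000 = 0.000195048 ms.
Propagation delay = d/s = 2100000 m / 2.05e+08 m/s = 10.2439 ms.
Plus processing delay 0.2 ms = 0.2 ms.
Total = 10.4 ms.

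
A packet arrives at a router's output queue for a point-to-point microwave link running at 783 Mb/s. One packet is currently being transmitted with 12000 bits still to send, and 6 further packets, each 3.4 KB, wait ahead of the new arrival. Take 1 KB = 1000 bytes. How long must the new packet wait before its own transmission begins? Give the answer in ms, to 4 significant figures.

0.2238 ms

Each queued packet: L/R = 27200/783000000 = 0.0347382 ms.
6 queued → 0.208429 ms.
Plus remaining 12000 bits of current packet: 0.0153257 ms.
Queuing delay = 0.2238 ms.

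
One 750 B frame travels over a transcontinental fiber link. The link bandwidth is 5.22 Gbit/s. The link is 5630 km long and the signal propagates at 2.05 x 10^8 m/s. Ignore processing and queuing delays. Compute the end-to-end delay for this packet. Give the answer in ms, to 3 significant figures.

27.5 ms

L = 750 × 8 = 6000 bits.
Transmission delay = L/R = 6000 / 5220000000 = 0.00114943 ms.
Propagation delay = d/s = 5630000 m / 2.05e+08 m/s = 27.4634 ms.
Total = 27.5 ms.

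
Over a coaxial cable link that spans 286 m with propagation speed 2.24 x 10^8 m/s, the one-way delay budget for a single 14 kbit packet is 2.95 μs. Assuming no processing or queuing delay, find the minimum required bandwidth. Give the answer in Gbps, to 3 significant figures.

8.37 Gbps

Propagation delay = 286 / 2.24e+08 = 1.27679 μs.
Transmission budget = 2.95 − 1.27679 = 1.67321 μs.
R ≥ L / t_tx = 14000 bits / 1.67321e-06 s = 8.37 Gbps.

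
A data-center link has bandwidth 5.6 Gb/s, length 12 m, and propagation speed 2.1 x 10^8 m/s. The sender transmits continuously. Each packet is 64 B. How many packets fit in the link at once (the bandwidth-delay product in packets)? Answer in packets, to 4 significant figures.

Propagation delay = 12 / 210000000 = 5.71429e-08 s.
BDP = R × t_prop = 5600000000 × 5.71429e-08 = 320 bits.
In packets of 512 bits: 0.6250 packets.

0.6250 packets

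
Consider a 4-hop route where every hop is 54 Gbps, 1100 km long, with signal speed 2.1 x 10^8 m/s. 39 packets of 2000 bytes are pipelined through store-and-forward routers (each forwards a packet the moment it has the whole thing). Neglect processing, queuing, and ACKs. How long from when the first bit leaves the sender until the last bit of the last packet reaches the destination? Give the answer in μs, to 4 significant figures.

20960 μs

Per-hop transmission t_tx = L/R = 16000/54000000000 = 0.296296 μs.
Per-hop propagation t_prop = 1100000/210000000 = 5238.1 μs.
Pipeline fill: first packet needs 4·t_tx to clear all hops; remaining 38 packets each add one t_tx.
Total = (4+39-1)·t_tx + 4·t_prop = 42·0.296296 + 4·5238.1 = 20960 μs.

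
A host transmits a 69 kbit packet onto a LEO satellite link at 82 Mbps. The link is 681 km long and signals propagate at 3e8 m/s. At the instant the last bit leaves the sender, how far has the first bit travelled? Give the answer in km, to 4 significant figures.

252.4 km

t_tx = L/R = 69000/82000000 = 0.000841463 s.
Distance = s × t_tx = 300000000 × 0.000841463 = 252.4 km.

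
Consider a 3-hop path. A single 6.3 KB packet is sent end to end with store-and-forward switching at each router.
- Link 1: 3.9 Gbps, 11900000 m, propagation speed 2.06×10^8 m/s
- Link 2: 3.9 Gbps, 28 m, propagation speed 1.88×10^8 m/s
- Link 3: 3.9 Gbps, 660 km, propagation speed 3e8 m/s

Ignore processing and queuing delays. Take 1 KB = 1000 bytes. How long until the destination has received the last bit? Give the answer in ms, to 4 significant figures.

L = 50400 bits.
Transmission delay per hop = L/R = 50400/3900000000 = 0.0129231 ms; 3 hops → 0.0387692 ms.
Propagation delays (d/s per hop): 57.767, 0.000148936, 2.2 ms; sum = 59.9671 ms.
End-to-end = 60.01 ms.

60.01 ms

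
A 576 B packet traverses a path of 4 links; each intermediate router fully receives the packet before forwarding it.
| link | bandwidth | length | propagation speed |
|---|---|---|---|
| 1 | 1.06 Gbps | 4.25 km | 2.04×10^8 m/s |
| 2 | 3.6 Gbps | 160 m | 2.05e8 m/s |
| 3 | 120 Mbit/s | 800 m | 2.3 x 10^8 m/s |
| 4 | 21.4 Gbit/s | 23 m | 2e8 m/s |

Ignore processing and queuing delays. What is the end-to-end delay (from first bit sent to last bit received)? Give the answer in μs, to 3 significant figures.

69.4 μs

L = 576 × 8 = 4608 bits.
Transmission delays (L/R per hop): 4.34717, 1.28, 38.4, 0.215327 μs; sum = 44.2425 μs.
Propagation delays (d/s per hop): 20.8333, 0.780488, 3.47826, 0.115 μs; sum = 25.2071 μs.
End-to-end = 69.4 μs.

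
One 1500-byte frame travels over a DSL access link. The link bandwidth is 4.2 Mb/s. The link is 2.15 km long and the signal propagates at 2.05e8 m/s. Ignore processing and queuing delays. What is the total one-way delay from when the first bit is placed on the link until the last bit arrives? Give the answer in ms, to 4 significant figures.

L = 1500 × 8 = 12000 bits.
Transmission delay = L/R = 12000 / 4200000 = 2.85714 ms.
Propagation delay = d/s = 2150 m / 2.05e+08 m/s = 0.0104878 ms.
Total = 2.868 ms.

2.868 ms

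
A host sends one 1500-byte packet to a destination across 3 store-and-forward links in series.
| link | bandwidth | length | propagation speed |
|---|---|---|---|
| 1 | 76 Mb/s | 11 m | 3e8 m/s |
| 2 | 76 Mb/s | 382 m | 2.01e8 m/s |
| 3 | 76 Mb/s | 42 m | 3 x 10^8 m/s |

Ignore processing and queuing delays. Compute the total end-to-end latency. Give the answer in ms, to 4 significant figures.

L = 1500 × 8 = 12000 bits.
Transmission delay per hop = L/R = 12000/76000000 = 0.157895 ms; 3 hops → 0.473684 ms.
Propagation delays (d/s per hop): 3.66667e-05, 0.0019005, 0.00014 ms; sum = 0.00207716 ms.
End-to-end = 0.4758 ms.

0.4758 ms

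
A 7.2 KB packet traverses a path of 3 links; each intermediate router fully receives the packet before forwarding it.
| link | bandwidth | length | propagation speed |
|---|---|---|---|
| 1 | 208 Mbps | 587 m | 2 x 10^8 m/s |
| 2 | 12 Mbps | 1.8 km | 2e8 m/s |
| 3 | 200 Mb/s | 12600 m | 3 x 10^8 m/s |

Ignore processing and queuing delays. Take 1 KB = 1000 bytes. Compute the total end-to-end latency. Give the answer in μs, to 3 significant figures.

5420 μs

L = 57600 bits.
Transmission delays (L/R per hop): 276.923, 4800, 288 μs; sum = 5364.92 μs.
Propagation delays (d/s per hop): 2.935, 9, 42 μs; sum = 53.935 μs.
End-to-end = 5420 μs.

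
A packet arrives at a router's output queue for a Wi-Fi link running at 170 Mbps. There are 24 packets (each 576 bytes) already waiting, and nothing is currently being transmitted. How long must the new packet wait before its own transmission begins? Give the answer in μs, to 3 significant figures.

Each queued packet: L/R = 4608/170000000 = 27.1059 μs.
24 queued → 650.541 μs.
Queuing delay = 651 μs.

651 μs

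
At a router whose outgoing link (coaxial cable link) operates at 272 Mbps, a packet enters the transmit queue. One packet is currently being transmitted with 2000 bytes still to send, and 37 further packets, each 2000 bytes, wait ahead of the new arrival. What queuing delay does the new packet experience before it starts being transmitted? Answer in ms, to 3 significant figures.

Each queued packet: L/R = 16000/272000000 = 0.0588235 ms.
37 queued → 2.17647 ms.
Plus remaining 16000 bits of current packet: 0.0588235 ms.
Queuing delay = 2.24 ms.

2.24 ms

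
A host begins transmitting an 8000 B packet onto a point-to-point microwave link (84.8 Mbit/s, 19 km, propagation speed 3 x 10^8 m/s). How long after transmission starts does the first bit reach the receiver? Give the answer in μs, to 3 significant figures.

First bit experiences only propagation delay: d/s = 19000/300000000 = 63.3 μs.

63.3 μs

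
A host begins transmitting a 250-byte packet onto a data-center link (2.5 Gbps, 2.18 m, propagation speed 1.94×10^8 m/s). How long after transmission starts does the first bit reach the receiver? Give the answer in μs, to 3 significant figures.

First bit experiences only propagation delay: d/s = 2.18/194000000 = 0.0112 μs.

0.0112 μs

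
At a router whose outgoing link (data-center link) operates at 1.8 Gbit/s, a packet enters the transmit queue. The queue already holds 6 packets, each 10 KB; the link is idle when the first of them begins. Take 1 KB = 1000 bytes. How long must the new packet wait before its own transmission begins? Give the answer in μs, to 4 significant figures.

Each queued packet: L/R = 80000/1800000000 = 44.4444 μs.
6 queued → 266.667 μs.
Queuing delay = 266.7 μs.

266.7 μs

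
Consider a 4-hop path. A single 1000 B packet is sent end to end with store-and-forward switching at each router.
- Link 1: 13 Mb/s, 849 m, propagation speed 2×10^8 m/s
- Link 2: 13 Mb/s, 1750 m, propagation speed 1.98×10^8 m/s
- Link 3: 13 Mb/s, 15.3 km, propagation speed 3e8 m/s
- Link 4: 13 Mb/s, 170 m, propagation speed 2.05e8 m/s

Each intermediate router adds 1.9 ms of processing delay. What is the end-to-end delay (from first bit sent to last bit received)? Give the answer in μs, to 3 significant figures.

L = 1000 × 8 = 8000 bits.
Transmission delay per hop = L/R = 8000/13000000 = 615.385 μs; 4 hops → 2461.54 μs.
Propagation delays (d/s per hop): 4.245, 8.83838, 51, 0.829268 μs; sum = 64.9127 μs.
Processing at 3 router(s): 3 × 1.9 ms = 5700 μs.
End-to-end = 8230 μs.

8230 μs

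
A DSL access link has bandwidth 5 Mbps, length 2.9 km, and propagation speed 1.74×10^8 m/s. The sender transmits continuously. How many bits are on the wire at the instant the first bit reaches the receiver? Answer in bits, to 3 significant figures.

Propagation delay = 2900 / 174000000 = 1.66667e-05 s.
BDP = R × t_prop = 5000000 × 1.66667e-05 = 83.3333 bits.

83.3 bits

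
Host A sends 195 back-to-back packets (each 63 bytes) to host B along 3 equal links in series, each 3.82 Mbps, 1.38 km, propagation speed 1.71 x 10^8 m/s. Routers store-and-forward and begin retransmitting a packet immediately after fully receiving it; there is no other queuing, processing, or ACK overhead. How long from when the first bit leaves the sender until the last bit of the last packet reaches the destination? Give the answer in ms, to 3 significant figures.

26.0 ms

Per-hop transmission t_tx = L/R = 504/3820000 = 0.131937 ms.
Per-hop propagation t_prop = 1380/171000000 = 0.00807018 ms.
Pipeline fill: first packet needs 3·t_tx to clear all hops; remaining 194 packets each add one t_tx.
Total = (3+195-1)·t_tx + 3·t_prop = 197·0.131937 + 3·0.00807018 = 26.0 ms.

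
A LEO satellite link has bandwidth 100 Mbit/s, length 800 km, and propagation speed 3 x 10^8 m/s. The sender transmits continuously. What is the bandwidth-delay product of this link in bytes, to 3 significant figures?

33300 bytes

Propagation delay = 800000 / 300000000 = 0.00266667 s.
BDP = R × t_prop = 100000000 × 0.00266667 = 266667 bits.
In bytes: 266667/8 = 33300 bytes.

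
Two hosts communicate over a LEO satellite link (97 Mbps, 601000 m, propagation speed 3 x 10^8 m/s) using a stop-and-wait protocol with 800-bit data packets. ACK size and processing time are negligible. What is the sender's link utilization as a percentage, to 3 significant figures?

t_tx = L/R = 800/97000000 = 8.24742e-06 s.
t_prop = 601000/300000000 = 0.00200333 s; RTT = 0.00400667 s.
Cycle = t_tx + RTT = 0.00401491 s.
Utilization = t_tx / cycle = 8.24742e-06/0.00401491 = 0.205 %.

0.205 %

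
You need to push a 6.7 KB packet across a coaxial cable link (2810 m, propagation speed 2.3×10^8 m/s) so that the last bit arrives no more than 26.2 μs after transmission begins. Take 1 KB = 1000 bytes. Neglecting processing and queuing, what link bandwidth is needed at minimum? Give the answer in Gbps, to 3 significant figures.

3.83 Gbps

L = 53600 bits.
Propagation delay = 2810 / 2.3e+08 = 12.2174 μs.
Transmission budget = 26.2 − 12.2174 = 13.9826 μs.
R ≥ L / t_tx = 53600 bits / 1.39826e-05 s = 3.83 Gbps.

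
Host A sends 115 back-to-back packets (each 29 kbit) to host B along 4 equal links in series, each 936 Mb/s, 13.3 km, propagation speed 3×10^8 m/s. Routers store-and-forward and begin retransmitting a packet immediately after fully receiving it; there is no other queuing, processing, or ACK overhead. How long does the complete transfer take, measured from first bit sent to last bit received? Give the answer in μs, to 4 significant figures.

Per-hop transmission t_tx = L/R = 29000/936000000 = 30.9829 μs.
Per-hop propagation t_prop = 13300/300000000 = 44.3333 μs.
Pipeline fill: first packet needs 4·t_tx to clear all hops; remaining 114 packets each add one t_tx.
Total = (4+115-1)·t_tx + 4·t_prop = 118·30.9829 + 4·44.3333 = 3833 μs.

3833 μs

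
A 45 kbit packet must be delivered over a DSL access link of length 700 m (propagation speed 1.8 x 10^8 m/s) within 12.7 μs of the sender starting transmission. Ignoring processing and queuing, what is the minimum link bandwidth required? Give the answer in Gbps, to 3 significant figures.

Propagation delay = 700 / 180000000 = 3.88889 μs.
Transmission budget = 12.7 − 3.88889 = 8.81111 μs.
R ≥ L / t_tx = 45000 bits / 8.81111e-06 s = 5.11 Gbps.

5.11 Gbps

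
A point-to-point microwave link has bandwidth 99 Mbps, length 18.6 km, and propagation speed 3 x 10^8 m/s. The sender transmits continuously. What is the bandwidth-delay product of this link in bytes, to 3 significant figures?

Propagation delay = 18600 / 300000000 = 6.2e-05 s.
BDP = R × t_prop = 99000000 × 6.2e-05 = 6138 bits.
In bytes: 6138/8 = 767 bytes.

767 bytes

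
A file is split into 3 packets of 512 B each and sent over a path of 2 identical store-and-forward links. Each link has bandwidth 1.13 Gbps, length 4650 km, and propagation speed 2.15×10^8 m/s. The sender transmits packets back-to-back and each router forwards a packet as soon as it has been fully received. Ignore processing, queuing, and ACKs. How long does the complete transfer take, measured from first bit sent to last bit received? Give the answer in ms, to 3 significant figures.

43.3 ms

Per-hop transmission t_tx = L/R = 4096/1130000000 = 0.00362478 ms.
Per-hop propagation t_prop = 4650000/215000000 = 21.6279 ms.
Pipeline fill: first packet needs 2·t_tx to clear all hops; remaining 2 packets each add one t_tx.
Total = (2+3-1)·t_tx + 2·t_prop = 4·0.00362478 + 2·21.6279 = 43.3 ms.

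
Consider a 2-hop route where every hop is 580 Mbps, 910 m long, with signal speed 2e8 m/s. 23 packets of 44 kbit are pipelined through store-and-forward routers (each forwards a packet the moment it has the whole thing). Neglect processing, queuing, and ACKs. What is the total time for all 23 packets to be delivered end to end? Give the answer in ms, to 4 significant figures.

Per-hop transmission t_tx = L/R = 44000/580000000 = 0.0758621 ms.
Per-hop propagation t_prop = 910/200000000 = 0.00455 ms.
Pipeline fill: first packet needs 2·t_tx to clear all hops; remaining 22 packets each add one t_tx.
Total = (2+23-1)·t_tx + 2·t_prop = 24·0.0758621 + 2·0.00455 = 1.830 ms.

1.830 ms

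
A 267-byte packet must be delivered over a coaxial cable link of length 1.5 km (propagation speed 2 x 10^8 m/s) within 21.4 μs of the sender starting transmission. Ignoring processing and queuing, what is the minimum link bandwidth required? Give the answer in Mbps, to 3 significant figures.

154 Mbps

L = 2136 bits.
Propagation delay = 1500 / 200000000 = 7.5 μs.
Transmission budget = 21.4 − 7.5 = 13.9 μs.
R ≥ L / t_tx = 2136 bits / 1.39e-05 s = 154 Mbps.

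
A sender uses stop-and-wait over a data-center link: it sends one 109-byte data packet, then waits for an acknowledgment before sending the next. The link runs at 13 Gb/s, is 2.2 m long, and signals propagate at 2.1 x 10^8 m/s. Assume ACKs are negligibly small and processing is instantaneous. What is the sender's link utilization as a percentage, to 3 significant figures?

t_tx = L/R = 872/13000000000 = 6.70769e-08 s.
t_prop = 2.2/210000000 = 1.04762e-08 s; RTT = 2.09524e-08 s.
Cycle = t_tx + RTT = 8.80293e-08 s.
Utilization = t_tx / cycle = 6.70769e-08/8.80293e-08 = 76.2 %.

76.2 %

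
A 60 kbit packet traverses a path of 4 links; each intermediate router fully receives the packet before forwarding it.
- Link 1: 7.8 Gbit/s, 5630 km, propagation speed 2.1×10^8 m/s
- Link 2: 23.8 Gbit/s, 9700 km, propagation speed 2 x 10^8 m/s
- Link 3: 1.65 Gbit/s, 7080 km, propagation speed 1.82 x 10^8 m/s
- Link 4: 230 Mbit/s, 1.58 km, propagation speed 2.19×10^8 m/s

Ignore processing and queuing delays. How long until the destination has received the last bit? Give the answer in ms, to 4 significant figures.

114.5 ms

L = 60000 bits.
Transmission delays (L/R per hop): 0.00769231, 0.00252101, 0.0363636, 0.26087 ms; sum = 0.307447 ms.
Propagation delays (d/s per hop): 26.8095, 48.5, 38.9011, 0.00721461 ms; sum = 114.218 ms.
End-to-end = 114.5 ms.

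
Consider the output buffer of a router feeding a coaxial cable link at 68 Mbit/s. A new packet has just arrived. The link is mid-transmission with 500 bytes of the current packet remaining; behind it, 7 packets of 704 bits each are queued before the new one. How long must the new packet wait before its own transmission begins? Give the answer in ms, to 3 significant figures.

Each queued packet: L/R = 704/68000000 = 0.0103529 ms.
7 queued → 0.0724706 ms.
Plus remaining 4000 bits of current packet: 0.0588235 ms.
Queuing delay = 0.131 ms.

0.131 ms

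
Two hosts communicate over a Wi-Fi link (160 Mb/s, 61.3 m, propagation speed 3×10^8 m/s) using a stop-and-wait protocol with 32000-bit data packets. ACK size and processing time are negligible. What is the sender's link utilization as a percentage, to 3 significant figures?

t_tx = L/R = 32000/160000000 = 0.0002 s.
t_prop = 61.3/300000000 = 2.04333e-07 s; RTT = 4.08667e-07 s.
Cycle = t_tx + RTT = 0.000200409 s.
Utilization = t_tx / cycle = 0.0002/0.000200409 = 99.8 %.

99.8 %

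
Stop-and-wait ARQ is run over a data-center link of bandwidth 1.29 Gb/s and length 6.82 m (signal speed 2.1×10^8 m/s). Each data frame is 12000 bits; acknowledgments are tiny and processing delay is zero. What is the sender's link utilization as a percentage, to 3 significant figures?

t_tx = L/R = 12000/1290000000 = 9.30233e-06 s.
t_prop = 6.82/210000000 = 3.24762e-08 s; RTT = 6.49524e-08 s.
Cycle = t_tx + RTT = 9.36728e-06 s.
Utilization = t_tx / cycle = 9.30233e-06/9.36728e-06 = 99.3 %.

99.3 %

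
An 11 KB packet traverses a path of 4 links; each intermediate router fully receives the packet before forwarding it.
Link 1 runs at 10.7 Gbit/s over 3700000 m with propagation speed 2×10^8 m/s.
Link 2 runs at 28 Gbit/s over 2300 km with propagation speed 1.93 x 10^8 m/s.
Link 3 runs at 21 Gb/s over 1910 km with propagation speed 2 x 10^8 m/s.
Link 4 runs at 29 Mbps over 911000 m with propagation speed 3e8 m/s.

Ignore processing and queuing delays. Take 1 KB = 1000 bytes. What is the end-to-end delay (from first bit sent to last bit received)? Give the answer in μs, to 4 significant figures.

L = 88000 bits.
Transmission delays (L/R per hop): 8.2243, 3.14286, 4.19048, 3034.48 μs; sum = 3050.04 μs.
Propagation delays (d/s per hop): 18500, 11917.1, 9550, 3036.67 μs; sum = 43003.8 μs.
End-to-end = 46050 μs.

46050 μs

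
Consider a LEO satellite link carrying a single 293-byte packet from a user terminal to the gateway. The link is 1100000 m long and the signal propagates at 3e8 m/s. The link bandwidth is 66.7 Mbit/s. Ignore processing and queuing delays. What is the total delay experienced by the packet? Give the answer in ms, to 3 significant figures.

L = 293 × 8 = 2344 bits.
Transmission delay = L/R = 2344 / 66700000 = 0.0351424 ms.
Propagation delay = d/s = 1100000 m / 300000000 m/s = 3.66667 ms.
Total = 3.70 ms.

3.70 ms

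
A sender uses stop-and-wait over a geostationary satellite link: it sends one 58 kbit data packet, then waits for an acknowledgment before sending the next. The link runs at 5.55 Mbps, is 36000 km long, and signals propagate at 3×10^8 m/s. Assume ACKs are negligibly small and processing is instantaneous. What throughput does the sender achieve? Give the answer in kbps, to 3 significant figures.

t_tx = L/R = 58000/5550000 = 0.0104505 s.
t_prop = 36000000/300000000 = 0.12 s; RTT = 0.24 s.
Cycle = t_tx + RTT = 0.25045 s.
Throughput = L / cycle = 58000 / 0.25045 = 232 kbps.

232 kbps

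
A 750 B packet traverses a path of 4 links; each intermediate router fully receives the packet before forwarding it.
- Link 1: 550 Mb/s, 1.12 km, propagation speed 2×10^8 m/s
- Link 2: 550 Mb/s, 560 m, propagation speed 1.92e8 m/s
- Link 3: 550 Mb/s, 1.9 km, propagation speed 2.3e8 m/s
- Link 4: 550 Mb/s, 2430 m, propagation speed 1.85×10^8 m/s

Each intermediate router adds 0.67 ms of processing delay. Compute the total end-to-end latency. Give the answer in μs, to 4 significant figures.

L = 750 × 8 = 6000 bits.
Transmission delay per hop = L/R = 6000/550000000 = 10.9091 μs; 4 hops → 43.6364 μs.
Propagation delays (d/s per hop): 5.6, 2.91667, 8.26087, 13.1351 μs; sum = 29.9127 μs.
Processing at 3 router(s): 3 × 0.67 ms = 2010 μs.
End-to-end = 2084 μs.

2084 μs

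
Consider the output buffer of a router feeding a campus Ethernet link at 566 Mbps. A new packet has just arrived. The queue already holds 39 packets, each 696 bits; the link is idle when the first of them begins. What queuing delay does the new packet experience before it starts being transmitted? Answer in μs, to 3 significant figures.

48.0 μs

Each queued packet: L/R = 696/566000000 = 1.22968 μs.
39 queued → 47.9576 μs.
Queuing delay = 48.0 μs.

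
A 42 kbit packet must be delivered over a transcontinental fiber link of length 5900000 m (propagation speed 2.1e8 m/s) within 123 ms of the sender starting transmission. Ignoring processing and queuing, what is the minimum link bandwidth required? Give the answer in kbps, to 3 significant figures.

443 kbps

Propagation delay = 5900000 / 210000000 = 28.0952 ms.
Transmission budget = 123 − 28.0952 = 94.9048 ms.
R ≥ L / t_tx = 42000 bits / 0.0949048 s = 443 kbps.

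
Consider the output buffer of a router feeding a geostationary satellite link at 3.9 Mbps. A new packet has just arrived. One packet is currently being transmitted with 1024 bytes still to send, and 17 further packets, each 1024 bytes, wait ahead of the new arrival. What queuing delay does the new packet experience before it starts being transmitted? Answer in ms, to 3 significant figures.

Each queued packet: L/R = 8192/3900000 = 2.10051 ms.
17 queued → 35.7087 ms.
Plus remaining 8192 bits of current packet: 2.10051 ms.
Queuing delay = 37.8 ms.

37.8 ms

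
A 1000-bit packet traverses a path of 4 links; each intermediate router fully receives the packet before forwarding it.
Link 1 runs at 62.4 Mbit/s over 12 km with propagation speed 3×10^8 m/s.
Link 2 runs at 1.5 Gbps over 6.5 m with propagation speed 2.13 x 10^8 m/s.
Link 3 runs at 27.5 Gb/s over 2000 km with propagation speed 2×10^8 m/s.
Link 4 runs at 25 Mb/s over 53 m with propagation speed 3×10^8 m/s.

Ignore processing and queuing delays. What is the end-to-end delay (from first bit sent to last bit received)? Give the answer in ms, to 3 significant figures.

Transmission delays (L/R per hop): 0.0160256, 0.000666667, 3.63636e-05, 0.04 ms; sum = 0.0567287 ms.
Propagation delays (d/s per hop): 0.04, 3.05164e-05, 10, 0.000176667 ms; sum = 10.0402 ms.
End-to-end = 10.1 ms.

10.1 ms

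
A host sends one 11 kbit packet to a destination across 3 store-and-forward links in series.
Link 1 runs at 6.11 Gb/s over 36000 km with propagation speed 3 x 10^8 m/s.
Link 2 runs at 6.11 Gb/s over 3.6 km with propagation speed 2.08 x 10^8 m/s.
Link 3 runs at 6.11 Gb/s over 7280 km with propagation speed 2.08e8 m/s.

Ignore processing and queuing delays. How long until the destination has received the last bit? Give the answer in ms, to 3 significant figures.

L = 11000 bits.
Transmission delay per hop = L/R = 11000/6110000000 = 0.00180033 ms; 3 hops → 0.00540098 ms.
Propagation delays (d/s per hop): 120, 0.0173077, 35 ms; sum = 155.017 ms.
End-to-end = 155 ms.

155 ms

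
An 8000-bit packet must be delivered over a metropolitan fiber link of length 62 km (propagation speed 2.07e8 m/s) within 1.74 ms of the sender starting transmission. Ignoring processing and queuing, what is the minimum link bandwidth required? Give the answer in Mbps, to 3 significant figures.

5.55 Mbps

Propagation delay = 62000 / 2.07e+08 = 0.299517 ms.
Transmission budget = 1.74 − 0.299517 = 1.44048 ms.
R ≥ L / t_tx = 8000 bits / 0.00144048 s = 5.55 Mbps.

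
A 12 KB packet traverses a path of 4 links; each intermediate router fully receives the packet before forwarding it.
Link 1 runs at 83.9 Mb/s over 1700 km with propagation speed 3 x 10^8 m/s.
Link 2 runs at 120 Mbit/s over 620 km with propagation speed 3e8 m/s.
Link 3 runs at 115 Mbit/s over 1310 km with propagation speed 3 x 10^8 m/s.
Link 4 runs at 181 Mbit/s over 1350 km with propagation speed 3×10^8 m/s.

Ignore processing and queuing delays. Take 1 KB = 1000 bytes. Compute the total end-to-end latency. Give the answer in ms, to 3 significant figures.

L = 96000 bits.
Transmission delays (L/R per hop): 1.14422, 0.8, 0.834783, 0.530387 ms; sum = 3.30939 ms.
Propagation delays (d/s per hop): 5.66667, 2.06667, 4.36667, 4.5 ms; sum = 16.6 ms.
End-to-end = 19.9 ms.

19.9 ms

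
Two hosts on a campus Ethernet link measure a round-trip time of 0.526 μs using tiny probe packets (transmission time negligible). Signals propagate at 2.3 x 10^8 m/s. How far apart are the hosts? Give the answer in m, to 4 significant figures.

60.49 m

One-way propagation = RTT/2 = 0.263 μs.
d = s × t = 2.3e+08 × 2.63e-07 = 60.49 m.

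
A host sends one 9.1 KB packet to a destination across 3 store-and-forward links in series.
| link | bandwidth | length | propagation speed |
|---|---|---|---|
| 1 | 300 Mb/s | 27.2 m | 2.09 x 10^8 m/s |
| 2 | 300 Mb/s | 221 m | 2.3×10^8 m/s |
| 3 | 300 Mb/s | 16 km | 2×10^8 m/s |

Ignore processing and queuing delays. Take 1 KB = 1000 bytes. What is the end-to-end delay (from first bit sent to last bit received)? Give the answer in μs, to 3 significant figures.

L = 72800 bits.
Transmission delay per hop = L/R = 72800/300000000 = 242.667 μs; 3 hops → 728 μs.
Propagation delays (d/s per hop): 0.130144, 0.96087, 80 μs; sum = 81.091 μs.
End-to-end = 809 μs.

809 μs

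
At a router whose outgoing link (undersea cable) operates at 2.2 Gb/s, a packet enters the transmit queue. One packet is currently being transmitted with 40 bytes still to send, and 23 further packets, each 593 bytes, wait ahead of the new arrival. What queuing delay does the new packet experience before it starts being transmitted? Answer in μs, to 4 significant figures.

Each queued packet: L/R = 4744/2200000000 = 2.15636 μs.
23 queued → 49.5964 μs.
Plus remaining 320 bits of current packet: 0.145455 μs.
Queuing delay = 49.74 μs.

49.74 μs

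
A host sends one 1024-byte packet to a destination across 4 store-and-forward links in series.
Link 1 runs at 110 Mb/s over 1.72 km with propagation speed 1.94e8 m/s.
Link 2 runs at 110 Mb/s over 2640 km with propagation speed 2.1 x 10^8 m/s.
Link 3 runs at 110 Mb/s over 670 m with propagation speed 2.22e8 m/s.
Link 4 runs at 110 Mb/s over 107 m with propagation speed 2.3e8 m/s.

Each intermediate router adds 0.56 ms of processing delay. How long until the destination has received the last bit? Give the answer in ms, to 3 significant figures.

14.6 ms

L = 1024 × 8 = 8192 bits.
Transmission delay per hop = L/R = 8192/110000000 = 0.0744727 ms; 4 hops → 0.297891 ms.
Propagation delays (d/s per hop): 0.00886598, 12.5714, 0.00301802, 0.000465217 ms; sum = 12.5838 ms.
Processing at 3 router(s): 3 × 0.56 ms = 1.68 ms.
End-to-end = 14.6 ms.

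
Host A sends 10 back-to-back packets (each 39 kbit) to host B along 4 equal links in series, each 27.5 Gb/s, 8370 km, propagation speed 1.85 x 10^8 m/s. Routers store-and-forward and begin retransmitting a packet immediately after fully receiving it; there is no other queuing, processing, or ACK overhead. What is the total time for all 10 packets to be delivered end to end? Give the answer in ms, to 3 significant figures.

181 ms

Per-hop transmission t_tx = L/R = 39000/27500000000 = 0.00141818 ms.
Per-hop propagation t_prop = 8370000/185000000 = 45.2432 ms.
Pipeline fill: first packet needs 4·t_tx to clear all hops; remaining 9 packets each add one t_tx.
Total = (4+10-1)·t_tx + 4·t_prop = 13·0.00141818 + 4·45.2432 = 181 ms.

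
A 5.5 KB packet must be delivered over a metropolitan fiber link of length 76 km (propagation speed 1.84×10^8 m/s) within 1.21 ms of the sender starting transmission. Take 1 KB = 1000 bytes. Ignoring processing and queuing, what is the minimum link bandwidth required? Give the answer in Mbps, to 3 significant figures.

55.2 Mbps

L = 44000 bits.
Propagation delay = 76000 / 184000000 = 0.413043 ms.
Transmission budget = 1.21 − 0.413043 = 0.796957 ms.
R ≥ L / t_tx = 44000 bits / 0.000796957 s = 55.2 Mbps.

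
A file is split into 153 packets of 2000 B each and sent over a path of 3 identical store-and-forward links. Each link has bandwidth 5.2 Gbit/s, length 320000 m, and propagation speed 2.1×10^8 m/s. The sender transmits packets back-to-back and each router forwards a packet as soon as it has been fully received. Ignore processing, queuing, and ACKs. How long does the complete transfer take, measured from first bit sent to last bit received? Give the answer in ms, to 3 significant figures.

5.05 ms

Per-hop transmission t_tx = L/R = 16000/5200000000 = 0.00307692 ms.
Per-hop propagation t_prop = 320000/210000000 = 1.52381 ms.
Pipeline fill: first packet needs 3·t_tx to clear all hops; remaining 152 packets each add one t_tx.
Total = (3+153-1)·t_tx + 3·t_prop = 155·0.00307692 + 3·1.52381 = 5.05 ms.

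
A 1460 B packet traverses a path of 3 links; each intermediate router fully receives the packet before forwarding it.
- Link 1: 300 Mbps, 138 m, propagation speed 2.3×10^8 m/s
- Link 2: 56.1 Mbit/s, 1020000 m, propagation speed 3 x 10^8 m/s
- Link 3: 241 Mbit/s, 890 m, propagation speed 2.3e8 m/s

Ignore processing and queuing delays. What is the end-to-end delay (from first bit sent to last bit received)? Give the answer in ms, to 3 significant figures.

3.70 ms

L = 1460 × 8 = 11680 bits.
Transmission delays (L/R per hop): 0.0389333, 0.2082, 0.0484647 ms; sum = 0.295598 ms.
Propagation delays (d/s per hop): 0.0006, 3.4, 0.00386957 ms; sum = 3.40447 ms.
End-to-end = 3.70 ms.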